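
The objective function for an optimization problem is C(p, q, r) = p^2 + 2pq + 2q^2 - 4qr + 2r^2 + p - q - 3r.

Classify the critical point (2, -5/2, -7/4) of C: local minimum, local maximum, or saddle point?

The Hessian is constant: H = [[2, 2, 0], [2, 4, -4], [0, -4, 4]].
Leading principal minors: Δ₁ = 2, Δ₂ = 4, Δ₃ = -16.
The minors fit neither the all-positive nor the alternating-sign pattern, so H is indefinite: a saddle point.

saddle point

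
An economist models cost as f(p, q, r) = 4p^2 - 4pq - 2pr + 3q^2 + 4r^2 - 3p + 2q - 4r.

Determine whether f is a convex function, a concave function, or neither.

f is quadratic, so its Hessian is the constant matrix H = [[8, -4, -2], [-4, 6, 0], [-2, 0, 8]].
Leading principal minors: 8, 32, 232.
All positive ⇒ H ≻ 0 ⇒ convex.

convex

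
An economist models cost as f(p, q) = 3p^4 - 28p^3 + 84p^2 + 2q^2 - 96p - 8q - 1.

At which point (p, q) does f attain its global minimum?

f(p,q) separates as A(p) + B(q) − 1, so its minimum is min A + min B − 1.
A'(p) = 12(p - 4)(p - 2)(p - 1) vanishes at p ∈ {1, 2, 4}; B'(q) = 4q - 8 vanishes at q ∈ {2}.
Local minima of A (where A''>0): A(1)=-37, A(4)=-64. Local minima of B: B(2)=-8.
So the global minimum of f is A(4) + B(2) − 1 = -64 − 8 − 1 = -73, attained at (4, 2).

(4, 2)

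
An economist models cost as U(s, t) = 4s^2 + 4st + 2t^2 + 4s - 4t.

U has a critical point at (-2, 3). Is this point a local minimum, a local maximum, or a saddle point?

The Hessian of U is constant: H = [[8, 4], [4, 4]].
det(H) = 8·4 − 4² = 16.
det(H) > 0 and tr(H) = 12 > 0, so H is positive definite and the point is a local minimum.

local minimum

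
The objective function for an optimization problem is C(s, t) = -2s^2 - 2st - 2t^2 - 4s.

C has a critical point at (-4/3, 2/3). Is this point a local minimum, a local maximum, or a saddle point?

The Hessian of C is constant: H = [[-4, -2], [-2, -4]].
det(H) = (-4)·(-4) − (-2)² = 12.
det(H) > 0 and tr(H) = -8 < 0, so H is negative definite and the point is a local maximum.

local maximum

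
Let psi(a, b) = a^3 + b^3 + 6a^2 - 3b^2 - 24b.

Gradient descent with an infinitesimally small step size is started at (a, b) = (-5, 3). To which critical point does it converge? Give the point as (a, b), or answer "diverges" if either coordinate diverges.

psi is separable, so gradient descent decouples: a follows -∂psi/∂a, b follows -∂psi/∂b.
∂psi/∂a = 3a(a + 4); at a=-5 this is 15, so a decreases.
∂psi/∂b = 3(b - 4)(b + 2); at b=3 this is -15, so b increases.
The a-coordinate has no critical point in that direction and runs off to infinity.

diverges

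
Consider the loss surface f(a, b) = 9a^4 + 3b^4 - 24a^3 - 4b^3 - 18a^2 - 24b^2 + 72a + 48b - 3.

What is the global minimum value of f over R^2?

-172

f(a,b) separates as P(a) + Q(b) − 3, so its minimum is min P + min Q − 3.
P'(a) = 36(a - 2)(a - 1)(a + 1) vanishes at a ∈ {-1, 1, 2}; Q'(b) = 12(b - 2)(b - 1)(b + 2) vanishes at b ∈ {-2, 1, 2}.
Local minima of P (where P''>0): P(-1)=-57, P(2)=24. Local minima of Q: Q(-2)=-112, Q(2)=16.
So the global minimum of f is P(-1) + Q(-2) − 3 = -57 − 112 − 3 = -172, attained at (-1, -2).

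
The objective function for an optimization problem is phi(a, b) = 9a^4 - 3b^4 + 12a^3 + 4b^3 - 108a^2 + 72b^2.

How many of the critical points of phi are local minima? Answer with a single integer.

phi separates as a function of a plus a function of b, so ∇phi=0 decouples.
∂phi/∂a = 36a(a - 2)(a + 3) = 0 at a ∈ {-3, 0, 2}; ∂phi/∂b = -12b(b - 4)(b + 3) = 0 at b ∈ {-3, 0, 4}.
The Hessian is diagonal: diag(phi_aa, phi_bb). Second derivatives: phi_aa(-3)=540, phi_aa(0)=-216, phi_aa(2)=360; phi_bb(-3)=-252, phi_bb(0)=144, phi_bb(4)=-336.
Local minima occur where both diagonal entries positive: (-3, 0), (2, 0). Count: 2.

2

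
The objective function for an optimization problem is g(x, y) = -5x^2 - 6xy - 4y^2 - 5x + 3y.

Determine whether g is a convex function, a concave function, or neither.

concave

g is quadratic, so its Hessian is the constant matrix H = [[-10, -6], [-6, -8]].
det(H) = 44, tr(H) = -18.
det(H) > 0 and tr(H) < 0, so H is negative definite everywhere: concave.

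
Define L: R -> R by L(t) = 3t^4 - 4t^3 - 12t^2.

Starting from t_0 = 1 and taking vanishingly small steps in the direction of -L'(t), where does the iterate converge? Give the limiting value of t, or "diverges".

2

L'(t) = 12t(t - 2)(t + 1), so L'(1) = -24.
Gradient descent moves in the -L' direction, i.e. t is increasing.
The nearest critical point in that direction is t = 2, where L'' = 72 > 0 (a local minimum). The iterate converges there.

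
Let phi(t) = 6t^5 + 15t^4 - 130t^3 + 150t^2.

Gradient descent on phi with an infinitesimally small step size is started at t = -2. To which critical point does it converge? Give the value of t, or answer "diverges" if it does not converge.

phi'(t) = 30t(t - 2)(t - 1)(t + 5), so phi'(-2) = -2160.
Gradient descent moves in the -phi' direction, i.e. t is increasing.
The nearest critical point in that direction is t = 0, where phi'' = 300 > 0 (a local minimum). The iterate converges there.

0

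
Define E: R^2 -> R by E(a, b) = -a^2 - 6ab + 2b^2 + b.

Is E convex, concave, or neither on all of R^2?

E is quadratic, so its Hessian is the constant matrix H = [[-2, -6], [-6, 4]].
det(H) = -44, tr(H) = 2.
det(H) < 0, so H is indefinite: neither convex nor concave.

neither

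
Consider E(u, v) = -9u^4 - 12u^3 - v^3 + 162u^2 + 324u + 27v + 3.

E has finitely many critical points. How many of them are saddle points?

E separates as a function of u plus a function of v, so ∇E=0 decouples.
∂E/∂u = -36(u - 3)(u + 1)(u + 3) = 0 at u ∈ {-3, -1, 3}; ∂E/∂v = -3(v - 3)(v + 3) = 0 at v ∈ {-3, 3}.
The Hessian is diagonal: diag(E_uu, E_vv). Second derivatives: E_uu(-3)=-432, E_uu(-1)=288, E_uu(3)=-864; E_vv(-3)=18, E_vv(3)=-18.
Saddle points occur where the two diagonal entries have opposite signs: (-3, -3), (-1, 3), (3, -3). Count: 3.

3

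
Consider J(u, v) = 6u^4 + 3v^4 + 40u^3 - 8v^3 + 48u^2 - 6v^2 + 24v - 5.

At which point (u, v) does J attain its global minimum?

J(u,v) separates as P(u) + Q(v) − 5, so its minimum is min P + min Q − 5.
P'(u) = 24u(u + 1)(u + 4) vanishes at u ∈ {-4, -1, 0}; Q'(v) = 12(v - 2)(v - 1)(v + 1) vanishes at v ∈ {-1, 1, 2}.
Local minima of P (where P''>0): P(-4)=-256, P(0)=0. Local minima of Q: Q(-1)=-19, Q(2)=8.
So the global minimum of J is P(-4) + Q(-1) − 5 = -256 − 19 − 5 = -280, attained at (-4, -1).

(-4, -1)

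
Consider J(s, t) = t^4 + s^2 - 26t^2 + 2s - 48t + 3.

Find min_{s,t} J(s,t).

J(s,t) separates as P(s) + Q(t) + 3, so its minimum is min P + min Q + 3.
P'(s) = 2s + 2 vanishes at s ∈ {-1}; Q'(t) = 4(t - 4)(t + 1)(t + 3) vanishes at t ∈ {-3, -1, 4}.
Local minima of P (where P''>0): P(-1)=-1. Local minima of Q: Q(-3)=-9, Q(4)=-352.
So the global minimum of J is P(-1) + Q(4) + 3 = -1 − 352 + 3 = -350, attained at (-1, 4).

-350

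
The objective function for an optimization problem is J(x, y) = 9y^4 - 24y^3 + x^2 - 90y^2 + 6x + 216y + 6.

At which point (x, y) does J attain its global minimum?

J(x,y) separates as P(x) + Q(y) + 6, so its minimum is min P + min Q + 6.
P'(x) = 2x + 6 vanishes at x ∈ {-3}; Q'(y) = 36(y - 3)(y - 1)(y + 2) vanishes at y ∈ {-2, 1, 3}.
Local minima of P (where P''>0): P(-3)=-9. Local minima of Q: Q(-2)=-456, Q(3)=-81.
So the global minimum of J is P(-3) + Q(-2) + 6 = -9 − 456 + 6 = -459, attained at (-3, -2).

(-3, -2)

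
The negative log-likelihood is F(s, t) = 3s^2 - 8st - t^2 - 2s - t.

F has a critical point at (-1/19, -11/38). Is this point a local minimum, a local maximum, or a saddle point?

The Hessian of F is constant: H = [[6, -8], [-8, -2]].
det(H) = 6·(-2) − (-8)² = -76.
Since det(H) < 0, H is indefinite and the critical point is a saddle point.

saddle point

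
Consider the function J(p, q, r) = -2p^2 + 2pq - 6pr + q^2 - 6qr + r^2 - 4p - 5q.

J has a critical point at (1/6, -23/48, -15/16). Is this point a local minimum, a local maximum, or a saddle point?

The Hessian is constant: H = [[-4, 2, -6], [2, 2, -6], [-6, -6, 2]].
Leading principal minors: Δ₁ = -4, Δ₂ = -12, Δ₃ = 192.
The minors fit neither the all-positive nor the alternating-sign pattern, so H is indefinite: a saddle point.

saddle point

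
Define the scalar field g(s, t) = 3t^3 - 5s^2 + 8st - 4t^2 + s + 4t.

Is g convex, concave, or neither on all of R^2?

neither

The term 3t^3 is cubic, so the Hessian is not constant.
∂²g/∂t² = 18t - 8, which takes both signs as t varies (negative for sufficiently negative t). A diagonal entry of the Hessian changing sign means the Hessian is neither positive- nor negative-semidefinite on all of R^2.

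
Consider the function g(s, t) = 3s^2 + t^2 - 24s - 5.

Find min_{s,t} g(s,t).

-53

g(s,t) separates as P(s) + Q(t) − 5, so its minimum is min P + min Q − 5.
P'(s) = 6s - 24 vanishes at s ∈ {4}; Q'(t) = 2t vanishes at t ∈ {0}.
Local minima of P (where P''>0): P(4)=-48. Local minima of Q: Q(0)=0.
So the global minimum of g is P(4) + Q(0) − 5 = -48 + 0 − 5 = -53, attained at (4, 0).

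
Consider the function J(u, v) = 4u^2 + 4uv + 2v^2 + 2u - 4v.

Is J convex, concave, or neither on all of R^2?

J is quadratic, so its Hessian is the constant matrix H = [[8, 4], [4, 4]].
det(H) = 16, tr(H) = 12.
det(H) > 0 and tr(H) > 0, so H is positive definite everywhere: convex.

convex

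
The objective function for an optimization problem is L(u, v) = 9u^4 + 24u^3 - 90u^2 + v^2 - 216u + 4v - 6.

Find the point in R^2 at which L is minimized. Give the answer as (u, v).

(2, -2)

L(u,v) separates as P(u) + Q(v) − 6, so its minimum is min P + min Q − 6.
P'(u) = 36(u - 2)(u + 1)(u + 3) vanishes at u ∈ {-3, -1, 2}; Q'(v) = 2v + 4 vanishes at v ∈ {-2}.
Local minima of P (where P''>0): P(-3)=-81, P(2)=-456. Local minima of Q: Q(-2)=-4.
So the global minimum of L is P(2) + Q(-2) − 6 = -456 − 4 − 6 = -466, attained at (2, -2).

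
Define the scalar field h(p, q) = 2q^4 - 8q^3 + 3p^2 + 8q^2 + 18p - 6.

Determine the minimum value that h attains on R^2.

-33

h(p,q) separates as A(p) + B(q) − 6, so its minimum is min A + min B − 6.
A'(p) = 6p + 18 vanishes at p ∈ {-3}; B'(q) = 8q(q - 2)(q - 1) vanishes at q ∈ {0, 1, 2}.
Local minima of A (where A''>0): A(-3)=-27. Local minima of B: B(0)=0, B(2)=0.
So the global minimum of h is A(-3) + B(0) − 6 = -27 + 0 − 6 = -33, attained at (-3, 0).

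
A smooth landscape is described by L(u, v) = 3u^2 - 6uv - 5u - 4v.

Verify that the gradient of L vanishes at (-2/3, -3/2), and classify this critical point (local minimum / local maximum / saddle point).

∇L = (6u - 6v - 5, -6u - 4); substituting (-2/3, -3/2) gives ∇L = (0, 0), so (-2/3, -3/2) is indeed a critical point.
The Hessian of L is constant: H = [[6, -6], [-6, 0]].
det(H) = 6·0 − (-6)² = -36.
Since det(H) < 0, H is indefinite and the critical point is a saddle point.

saddle point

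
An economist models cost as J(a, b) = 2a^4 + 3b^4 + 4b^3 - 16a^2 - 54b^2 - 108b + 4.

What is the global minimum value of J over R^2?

-487

J(a,b) separates as P(a) + Q(b) + 4, so its minimum is min P + min Q + 4.
P'(a) = 8a(a - 2)(a + 2) vanishes at a ∈ {-2, 0, 2}; Q'(b) = 12(b - 3)(b + 1)(b + 3) vanishes at b ∈ {-3, -1, 3}.
Local minima of P (where P''>0): P(-2)=-32, P(2)=-32. Local minima of Q: Q(-3)=-27, Q(3)=-459.
So the global minimum of J is P(-2) + Q(3) + 4 = -32 − 459 + 4 = -487, attained at (-2, 3).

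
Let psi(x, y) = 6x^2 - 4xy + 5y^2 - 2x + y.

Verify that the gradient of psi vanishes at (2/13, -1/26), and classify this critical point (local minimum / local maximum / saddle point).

∇psi = (12x - 4y - 2, -4x + 10y + 1); substituting (2/13, -1/26) gives ∇psi = (0, 0), so (2/13, -1/26) is indeed a critical point.
The Hessian of psi is constant: H = [[12, -4], [-4, 10]].
det(H) = 12·10 − (-4)² = 104.
det(H) > 0 and tr(H) = 22 > 0, so H is positive definite and the point is a local minimum.

local minimum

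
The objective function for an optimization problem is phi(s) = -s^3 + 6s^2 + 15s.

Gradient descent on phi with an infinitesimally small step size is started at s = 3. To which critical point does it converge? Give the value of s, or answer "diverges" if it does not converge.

phi'(s) = -3(s - 5)(s + 1), so phi'(3) = 24.
Gradient descent moves in the -phi' direction, i.e. s is decreasing.
The nearest critical point in that direction is s = -1, where phi'' = 18 > 0 (a local minimum). The iterate converges there.

-1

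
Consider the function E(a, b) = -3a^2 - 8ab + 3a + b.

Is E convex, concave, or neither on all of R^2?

neither

E is quadratic, so its Hessian is the constant matrix H = [[-6, -8], [-8, 0]].
det(H) = -64, tr(H) = -6.
det(H) < 0, so H is indefinite: neither convex nor concave.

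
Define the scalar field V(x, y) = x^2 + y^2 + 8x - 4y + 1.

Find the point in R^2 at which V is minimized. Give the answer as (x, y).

(-4, 2)

V(x,y) separates as P(x) + Q(y) + 1, so its minimum is min P + min Q + 1.
P'(x) = 2x + 8 vanishes at x ∈ {-4}; Q'(y) = 2y - 4 vanishes at y ∈ {2}.
Local minima of P (where P''>0): P(-4)=-16. Local minima of Q: Q(2)=-4.
So the global minimum of V is P(-4) + Q(2) + 1 = -16 − 4 + 1 = -19, attained at (-4, 2).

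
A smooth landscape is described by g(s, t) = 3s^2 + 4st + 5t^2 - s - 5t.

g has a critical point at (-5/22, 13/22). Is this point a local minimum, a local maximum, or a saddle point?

The Hessian of g is constant: H = [[6, 4], [4, 10]].
det(H) = 6·10 − 4² = 44.
det(H) > 0 and tr(H) = 16 > 0, so H is positive definite and the point is a local minimum.

local minimum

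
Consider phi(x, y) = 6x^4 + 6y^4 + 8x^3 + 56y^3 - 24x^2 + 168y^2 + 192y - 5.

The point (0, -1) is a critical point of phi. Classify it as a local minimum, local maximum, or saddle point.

The mixed partial ∂²phi/∂x∂y is 0, so the Hessian at any point is diag(phi_xx, phi_yy) = diag(24(3x^2 + 2x - 2), 24(3y^2 + 14y + 14)).
At (0, -1): H = diag(-48, 72).
The eigenvalues have opposite signs, so H is indefinite: a saddle point.

saddle point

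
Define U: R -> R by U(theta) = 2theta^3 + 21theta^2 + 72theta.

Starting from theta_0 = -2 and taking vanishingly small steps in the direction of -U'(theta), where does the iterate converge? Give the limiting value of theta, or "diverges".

U'(theta) = 6(theta + 3)(theta + 4), so U'(-2) = 12.
Gradient descent moves in the -U' direction, i.e. theta is decreasing.
The nearest critical point in that direction is theta = -3, where U'' = 6 > 0 (a local minimum). The iterate converges there.

-3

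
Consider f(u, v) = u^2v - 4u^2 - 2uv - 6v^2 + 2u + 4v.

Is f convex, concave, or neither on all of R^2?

neither

The term u^2v is cubic, so the Hessian is not constant.
∂²f/∂u² = 2v - 8, which takes both signs as v varies (negative for sufficiently negative v). A diagonal entry of the Hessian changing sign means the Hessian is neither positive- nor negative-semidefinite on all of R^2.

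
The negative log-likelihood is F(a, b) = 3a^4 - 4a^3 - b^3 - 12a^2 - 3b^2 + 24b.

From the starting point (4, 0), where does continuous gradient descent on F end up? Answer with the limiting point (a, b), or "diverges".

(2, -4)

F is separable, so gradient descent decouples: a follows -∂F/∂a, b follows -∂F/∂b.
∂F/∂a = 12a(a - 2)(a + 1); at a=4 this is 480, so a decreases.
∂F/∂b = -3(b - 2)(b + 4); at b=0 this is 24, so b decreases.
a converges to its nearest critical value 2 (a local min of the a-part); b converges to -4. The iterate converges to (2, -4).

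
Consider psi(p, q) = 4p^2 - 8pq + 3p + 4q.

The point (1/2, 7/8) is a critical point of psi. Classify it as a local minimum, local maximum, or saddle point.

saddle point

The Hessian of psi is constant: H = [[8, -8], [-8, 0]].
det(H) = 8·0 − (-8)² = -64.
Since det(H) < 0, H is indefinite and the critical point is a saddle point.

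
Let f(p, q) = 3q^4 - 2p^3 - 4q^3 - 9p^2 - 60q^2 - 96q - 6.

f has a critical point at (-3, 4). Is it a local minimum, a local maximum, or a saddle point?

The mixed partial ∂²f/∂p∂q is 0, so the Hessian at any point is diag(f_pp, f_qq) = diag(-6(2p + 3), 12(3q^2 - 2q - 10)).
At (-3, 4): H = diag(18, 360).
Both eigenvalues are positive, so H is positive definite: a local minimum.

local minimum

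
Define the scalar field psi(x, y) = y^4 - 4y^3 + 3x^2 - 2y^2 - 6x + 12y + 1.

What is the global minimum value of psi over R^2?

-11

psi(x,y) separates as P(x) + Q(y) + 1, so its minimum is min P + min Q + 1.
P'(x) = 6x - 6 vanishes at x ∈ {1}; Q'(y) = 4(y - 3)(y - 1)(y + 1) vanishes at y ∈ {-1, 1, 3}.
Local minima of P (where P''>0): P(1)=-3. Local minima of Q: Q(-1)=-9, Q(3)=-9.
So the global minimum of psi is P(1) + Q(-1) + 1 = -3 − 9 + 1 = -11, attained at (1, -1).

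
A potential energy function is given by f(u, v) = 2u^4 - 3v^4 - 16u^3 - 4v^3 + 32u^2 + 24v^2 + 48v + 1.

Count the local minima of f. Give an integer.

f separates as a function of u plus a function of v, so ∇f=0 decouples.
∂f/∂u = 8u(u - 4)(u - 2) = 0 at u ∈ {0, 2, 4}; ∂f/∂v = -12(v - 2)(v + 1)(v + 2) = 0 at v ∈ {-2, -1, 2}.
The Hessian is diagonal: diag(f_uu, f_vv). Second derivatives: f_uu(0)=64, f_uu(2)=-32, f_uu(4)=64; f_vv(-2)=-48, f_vv(-1)=36, f_vv(2)=-144.
Local minima occur where both diagonal entries positive: (0, -1), (4, -1). Count: 2.

2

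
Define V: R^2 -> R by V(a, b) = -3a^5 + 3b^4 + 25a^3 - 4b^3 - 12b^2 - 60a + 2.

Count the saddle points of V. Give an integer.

6

V separates as a function of a plus a function of b, so ∇V=0 decouples.
∂V/∂a = -15(a - 2)(a - 1)(a + 1)(a + 2) = 0 at a ∈ {-2, -1, 1, 2}; ∂V/∂b = 12b(b - 2)(b + 1) = 0 at b ∈ {-1, 0, 2}.
The Hessian is diagonal: diag(V_aa, V_bb). Second derivatives: V_aa(-2)=180, V_aa(-1)=-90, V_aa(1)=90, V_aa(2)=-180; V_bb(-1)=36, V_bb(0)=-24, V_bb(2)=72.
Saddle points occur where the two diagonal entries have opposite signs: (-2, 0), (-1, -1), (-1, 2), (1, 0), (2, -1), (2, 2). Count: 6.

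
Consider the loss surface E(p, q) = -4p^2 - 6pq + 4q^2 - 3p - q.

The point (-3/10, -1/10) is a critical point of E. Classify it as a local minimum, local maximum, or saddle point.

The Hessian of E is constant: H = [[-8, -6], [-6, 8]].
det(H) = (-8)·8 − (-6)² = -100.
Since det(H) < 0, H is indefinite and the critical point is a saddle point.

saddle point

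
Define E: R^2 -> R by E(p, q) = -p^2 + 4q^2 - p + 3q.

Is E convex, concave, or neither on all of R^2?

E is quadratic, so its Hessian is the constant matrix H = [[-2, 0], [0, 8]].
det(H) = -16, tr(H) = 6.
det(H) < 0, so H is indefinite: neither convex nor concave.

neither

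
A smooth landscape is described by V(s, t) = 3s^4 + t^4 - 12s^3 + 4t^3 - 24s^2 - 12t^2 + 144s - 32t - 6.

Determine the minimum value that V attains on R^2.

-310

V(s,t) separates as P(s) + Q(t) − 6, so its minimum is min P + min Q − 6.
P'(s) = 12(s - 3)(s - 2)(s + 2) vanishes at s ∈ {-2, 2, 3}; Q'(t) = 4(t - 2)(t + 1)(t + 4) vanishes at t ∈ {-4, -1, 2}.
Local minima of P (where P''>0): P(-2)=-240, P(3)=135. Local minima of Q: Q(-4)=-64, Q(2)=-64.
So the global minimum of V is P(-2) + Q(-4) − 6 = -240 − 64 − 6 = -310, attained at (-2, -4).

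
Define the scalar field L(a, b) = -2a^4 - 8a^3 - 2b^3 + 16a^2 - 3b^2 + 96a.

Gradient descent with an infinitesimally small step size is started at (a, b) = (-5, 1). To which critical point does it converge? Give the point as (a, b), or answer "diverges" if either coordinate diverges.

diverges

L is separable, so gradient descent decouples: a follows -∂L/∂a, b follows -∂L/∂b.
∂L/∂a = -8(a - 2)(a + 2)(a + 3); at a=-5 this is 336, so a decreases.
∂L/∂b = -6b(b + 1); at b=1 this is -12, so b increases.
The a-coordinate has no critical point in that direction and runs off to infinity.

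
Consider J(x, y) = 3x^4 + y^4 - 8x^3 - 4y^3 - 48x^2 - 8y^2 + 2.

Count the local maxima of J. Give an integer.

J separates as a function of x plus a function of y, so ∇J=0 decouples.
∂J/∂x = 12x(x - 4)(x + 2) = 0 at x ∈ {-2, 0, 4}; ∂J/∂y = 4y(y - 4)(y + 1) = 0 at y ∈ {-1, 0, 4}.
The Hessian is diagonal: diag(J_xx, J_yy). Second derivatives: J_xx(-2)=144, J_xx(0)=-96, J_xx(4)=288; J_yy(-1)=20, J_yy(0)=-16, J_yy(4)=80.
Local maxima occur where both diagonal entries negative: (0, 0). Count: 1.

1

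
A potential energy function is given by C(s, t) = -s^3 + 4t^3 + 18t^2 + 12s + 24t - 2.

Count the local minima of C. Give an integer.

1

C separates as a function of s plus a function of t, so ∇C=0 decouples.
∂C/∂s = -3(s - 2)(s + 2) = 0 at s ∈ {-2, 2}; ∂C/∂t = 12(t + 1)(t + 2) = 0 at t ∈ {-2, -1}.
The Hessian is diagonal: diag(C_ss, C_tt). Second derivatives: C_ss(-2)=12, C_ss(2)=-12; C_tt(-2)=-12, C_tt(-1)=12.
Local minima occur where both diagonal entries positive: (-2, -1). Count: 1.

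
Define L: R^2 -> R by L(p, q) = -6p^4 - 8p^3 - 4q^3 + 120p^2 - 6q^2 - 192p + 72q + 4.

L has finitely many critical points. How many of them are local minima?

L separates as a function of p plus a function of q, so ∇L=0 decouples.
∂L/∂p = -24(p - 2)(p - 1)(p + 4) = 0 at p ∈ {-4, 1, 2}; ∂L/∂q = -12(q - 2)(q + 3) = 0 at q ∈ {-3, 2}.
The Hessian is diagonal: diag(L_pp, L_qq). Second derivatives: L_pp(-4)=-720, L_pp(1)=120, L_pp(2)=-144; L_qq(-3)=60, L_qq(2)=-60.
Local minima occur where both diagonal entries positive: (1, -3). Count: 1.

1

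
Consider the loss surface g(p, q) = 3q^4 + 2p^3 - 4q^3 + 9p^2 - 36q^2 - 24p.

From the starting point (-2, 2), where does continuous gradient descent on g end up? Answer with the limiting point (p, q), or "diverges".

g is separable, so gradient descent decouples: p follows -∂g/∂p, q follows -∂g/∂q.
∂g/∂p = 6(p - 1)(p + 4); at p=-2 this is -36, so p increases.
∂g/∂q = 12q(q - 3)(q + 2); at q=2 this is -96, so q increases.
p converges to its nearest critical value 1 (a local min of the p-part); q converges to 3. The iterate converges to (1, 3).

(1, 3)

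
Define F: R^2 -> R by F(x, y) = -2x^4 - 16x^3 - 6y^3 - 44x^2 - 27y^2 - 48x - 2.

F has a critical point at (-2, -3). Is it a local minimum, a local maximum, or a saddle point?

local minimum

The mixed partial ∂²F/∂x∂y is 0, so the Hessian at any point is diag(F_xx, F_yy) = diag(-8(3x^2 + 12x + 11), -18(2y + 3)).
At (-2, -3): H = diag(8, 54).
Both eigenvalues are positive, so H is positive definite: a local minimum.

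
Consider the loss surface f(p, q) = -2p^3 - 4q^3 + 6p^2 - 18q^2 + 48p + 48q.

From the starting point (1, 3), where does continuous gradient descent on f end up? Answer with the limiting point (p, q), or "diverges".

diverges

f is separable, so gradient descent decouples: p follows -∂f/∂p, q follows -∂f/∂q.
∂f/∂p = -6(p - 4)(p + 2); at p=1 this is 54, so p decreases.
∂f/∂q = -12(q - 1)(q + 4); at q=3 this is -168, so q increases.
The q-coordinate has no critical point in that direction and runs off to infinity.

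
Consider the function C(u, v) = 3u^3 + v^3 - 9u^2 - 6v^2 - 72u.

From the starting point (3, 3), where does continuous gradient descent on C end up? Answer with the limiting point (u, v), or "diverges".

C is separable, so gradient descent decouples: u follows -∂C/∂u, v follows -∂C/∂v.
∂C/∂u = 9(u - 4)(u + 2); at u=3 this is -45, so u increases.
∂C/∂v = 3v(v - 4); at v=3 this is -9, so v increases.
u converges to its nearest critical value 4 (a local min of the u-part); v converges to 4. The iterate converges to (4, 4).

(4, 4)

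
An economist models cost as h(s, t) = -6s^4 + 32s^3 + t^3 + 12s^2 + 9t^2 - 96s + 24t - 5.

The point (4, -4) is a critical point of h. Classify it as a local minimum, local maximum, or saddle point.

The mixed partial ∂²h/∂s∂t is 0, so the Hessian at any point is diag(h_ss, h_tt) = diag(24(-3s^2 + 8s + 1), 6(t + 3)).
At (4, -4): H = diag(-360, -6).
Both eigenvalues are negative, so H is negative definite: a local maximum.

local maximum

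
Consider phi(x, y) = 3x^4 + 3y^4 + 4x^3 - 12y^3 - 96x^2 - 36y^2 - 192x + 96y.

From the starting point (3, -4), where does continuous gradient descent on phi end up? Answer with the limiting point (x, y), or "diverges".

(4, -2)

phi is separable, so gradient descent decouples: x follows -∂phi/∂x, y follows -∂phi/∂y.
∂phi/∂x = 12(x - 4)(x + 1)(x + 4); at x=3 this is -336, so x increases.
∂phi/∂y = 12(y - 4)(y - 1)(y + 2); at y=-4 this is -960, so y increases.
x converges to its nearest critical value 4 (a local min of the x-part); y converges to -2. The iterate converges to (4, -2).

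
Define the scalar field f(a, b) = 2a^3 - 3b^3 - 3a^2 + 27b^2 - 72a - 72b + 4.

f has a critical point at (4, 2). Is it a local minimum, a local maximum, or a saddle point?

The mixed partial ∂²f/∂a∂b is 0, so the Hessian at any point is diag(f_aa, f_bb) = diag(6(2a - 1), 18(-b + 3)).
At (4, 2): H = diag(42, 18).
Both eigenvalues are positive, so H is positive definite: a local minimum.

local minimum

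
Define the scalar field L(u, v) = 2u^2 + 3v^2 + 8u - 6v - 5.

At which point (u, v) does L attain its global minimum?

(-2, 1)

L(u,v) separates as P(u) + Q(v) − 5, so its minimum is min P + min Q − 5.
P'(u) = 4u + 8 vanishes at u ∈ {-2}; Q'(v) = 6v - 6 vanishes at v ∈ {1}.
Local minima of P (where P''>0): P(-2)=-8. Local minima of Q: Q(1)=-3.
So the global minimum of L is P(-2) + Q(1) − 5 = -8 − 3 − 5 = -16, attained at (-2, 1).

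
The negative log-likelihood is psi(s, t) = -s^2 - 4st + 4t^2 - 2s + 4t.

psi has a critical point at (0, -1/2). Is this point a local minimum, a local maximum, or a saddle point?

The Hessian of psi is constant: H = [[-2, -4], [-4, 8]].
det(H) = (-2)·8 − (-4)² = -32.
Since det(H) < 0, H is indefinite and the critical point is a saddle point.

saddle point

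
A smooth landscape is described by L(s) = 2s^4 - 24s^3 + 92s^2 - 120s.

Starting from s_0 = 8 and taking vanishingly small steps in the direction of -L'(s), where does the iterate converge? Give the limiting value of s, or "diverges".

L'(s) = 8(s - 5)(s - 3)(s - 1), so L'(8) = 840.
Gradient descent moves in the -L' direction, i.e. s is decreasing.
The nearest critical point in that direction is s = 5, where L'' = 64 > 0 (a local minimum). The iterate converges there.

5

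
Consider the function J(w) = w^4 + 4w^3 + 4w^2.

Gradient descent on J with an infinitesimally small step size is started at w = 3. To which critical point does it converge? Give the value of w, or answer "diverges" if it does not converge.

0

J'(w) = 4w(w + 1)(w + 2), so J'(3) = 240.
Gradient descent moves in the -J' direction, i.e. w is decreasing.
The nearest critical point in that direction is w = 0, where J'' = 8 > 0 (a local minimum). The iterate converges there.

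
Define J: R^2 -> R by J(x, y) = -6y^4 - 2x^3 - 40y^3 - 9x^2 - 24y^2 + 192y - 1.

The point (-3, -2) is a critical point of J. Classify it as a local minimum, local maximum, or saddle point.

The mixed partial ∂²J/∂x∂y is 0, so the Hessian at any point is diag(J_xx, J_yy) = diag(-6(2x + 3), -24(3y^2 + 10y + 2)).
At (-3, -2): H = diag(18, 144).
Both eigenvalues are positive, so H is positive definite: a local minimum.

local minimum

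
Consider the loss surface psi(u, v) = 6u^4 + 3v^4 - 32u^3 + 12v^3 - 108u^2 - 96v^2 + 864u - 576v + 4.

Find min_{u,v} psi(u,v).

-4514

psi(u,v) separates as P(u) + Q(v) + 4, so its minimum is min P + min Q + 4.
P'(u) = 24(u - 4)(u - 3)(u + 3) vanishes at u ∈ {-3, 3, 4}; Q'(v) = 12(v - 4)(v + 3)(v + 4) vanishes at v ∈ {-4, -3, 4}.
Local minima of P (where P''>0): P(-3)=-2214, P(4)=1216. Local minima of Q: Q(-4)=768, Q(4)=-2304.
So the global minimum of psi is P(-3) + Q(4) + 4 = -2214 − 2304 + 4 = -4514, attained at (-3, 4).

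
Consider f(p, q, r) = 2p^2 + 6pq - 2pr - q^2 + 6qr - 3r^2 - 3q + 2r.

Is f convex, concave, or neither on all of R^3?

neither

f is quadratic, so its Hessian is the constant matrix H = [[4, 6, -2], [6, -2, 6], [-2, 6, -6]].
Leading principal minors: 4, -44, -16.
Neither pattern holds ⇒ H is indefinite ⇒ neither convex nor concave.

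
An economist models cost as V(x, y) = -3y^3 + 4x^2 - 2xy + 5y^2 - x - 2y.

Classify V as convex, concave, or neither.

neither

The term -3y^3 is cubic, so the Hessian is not constant.
∂²V/∂y² = -18y + 10, which takes both signs as y varies (negative for sufficiently large y). A diagonal entry of the Hessian changing sign means the Hessian is neither positive- nor negative-semidefinite on all of R^2.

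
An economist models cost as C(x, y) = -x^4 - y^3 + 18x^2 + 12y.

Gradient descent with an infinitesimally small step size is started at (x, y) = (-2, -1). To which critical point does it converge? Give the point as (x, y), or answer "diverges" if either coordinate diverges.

C is separable, so gradient descent decouples: x follows -∂C/∂x, y follows -∂C/∂y.
∂C/∂x = -4x(x - 3)(x + 3); at x=-2 this is -40, so x increases.
∂C/∂y = -3(y - 2)(y + 2); at y=-1 this is 9, so y decreases.
x converges to its nearest critical value 0 (a local min of the x-part); y converges to -2. The iterate converges to (0, -2).

(0, -2)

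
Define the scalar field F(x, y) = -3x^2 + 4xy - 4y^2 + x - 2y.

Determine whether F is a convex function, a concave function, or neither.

F is quadratic, so its Hessian is the constant matrix H = [[-6, 4], [4, -8]].
det(H) = 32, tr(H) = -14.
det(H) > 0 and tr(H) < 0, so H is negative definite everywhere: concave.

concave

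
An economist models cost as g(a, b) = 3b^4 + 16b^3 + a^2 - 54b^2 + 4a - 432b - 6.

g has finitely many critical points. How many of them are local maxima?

g separates as a function of a plus a function of b, so ∇g=0 decouples.
∂g/∂a = 2(a + 2) = 0 at a ∈ {-2}; ∂g/∂b = 12(b - 3)(b + 3)(b + 4) = 0 at b ∈ {-4, -3, 3}.
The Hessian is diagonal: diag(g_aa, g_bb). Second derivatives: g_aa(-2)=2; g_bb(-4)=84, g_bb(-3)=-72, g_bb(3)=504.
Local maxima occur where both diagonal entries negative: none. Count: 0.

0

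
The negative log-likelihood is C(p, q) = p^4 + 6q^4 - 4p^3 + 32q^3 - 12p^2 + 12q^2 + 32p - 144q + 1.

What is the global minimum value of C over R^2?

C(p,q) separates as A(p) + B(q) + 1, so its minimum is min A + min B + 1.
A'(p) = 4(p - 4)(p - 1)(p + 2) vanishes at p ∈ {-2, 1, 4}; B'(q) = 24(q - 1)(q + 2)(q + 3) vanishes at q ∈ {-3, -2, 1}.
Local minima of A (where A''>0): A(-2)=-64, A(4)=-64. Local minima of B: B(-3)=162, B(1)=-94.
So the global minimum of C is A(-2) + B(1) + 1 = -64 − 94 + 1 = -157, attained at (-2, 1).

-157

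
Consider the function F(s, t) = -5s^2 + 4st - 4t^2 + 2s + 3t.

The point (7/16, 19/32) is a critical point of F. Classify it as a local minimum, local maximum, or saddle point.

The Hessian of F is constant: H = [[-10, 4], [4, -8]].
det(H) = (-10)·(-8) − 4² = 64.
det(H) > 0 and tr(H) = -18 < 0, so H is negative definite and the point is a local maximum.

local maximum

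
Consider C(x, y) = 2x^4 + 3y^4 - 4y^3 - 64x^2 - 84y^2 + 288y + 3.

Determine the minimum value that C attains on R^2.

C(x,y) separates as P(x) + Q(y) + 3, so its minimum is min P + min Q + 3.
P'(x) = 8x(x - 4)(x + 4) vanishes at x ∈ {-4, 0, 4}; Q'(y) = 12(y - 3)(y - 2)(y + 4) vanishes at y ∈ {-4, 2, 3}.
Local minima of P (where P''>0): P(-4)=-512, P(4)=-512. Local minima of Q: Q(-4)=-1472, Q(3)=243.
So the global minimum of C is P(-4) + Q(-4) + 3 = -512 − 1472 + 3 = -1981, attained at (-4, -4).

-1981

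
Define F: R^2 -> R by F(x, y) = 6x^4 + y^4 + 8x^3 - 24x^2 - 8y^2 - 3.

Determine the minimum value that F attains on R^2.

F(x,y) separates as P(x) + Q(y) − 3, so its minimum is min P + min Q − 3.
P'(x) = 24x(x - 1)(x + 2) vanishes at x ∈ {-2, 0, 1}; Q'(y) = 4y(y - 2)(y + 2) vanishes at y ∈ {-2, 0, 2}.
Local minima of P (where P''>0): P(-2)=-64, P(1)=-10. Local minima of Q: Q(-2)=-16, Q(2)=-16.
So the global minimum of F is P(-2) + Q(-2) − 3 = -64 − 16 − 3 = -83, attained at (-2, -2).

-83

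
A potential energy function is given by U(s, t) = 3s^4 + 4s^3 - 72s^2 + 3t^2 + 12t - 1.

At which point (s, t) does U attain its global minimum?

(-4, -2)

U(s,t) separates as P(s) + Q(t) − 1, so its minimum is min P + min Q − 1.
P'(s) = 12s(s - 3)(s + 4) vanishes at s ∈ {-4, 0, 3}; Q'(t) = 6(t + 2) vanishes at t ∈ {-2}.
Local minima of P (where P''>0): P(-4)=-640, P(3)=-297. Local minima of Q: Q(-2)=-12.
So the global minimum of U is P(-4) + Q(-2) − 1 = -640 − 12 − 1 = -653, attained at (-4, -2).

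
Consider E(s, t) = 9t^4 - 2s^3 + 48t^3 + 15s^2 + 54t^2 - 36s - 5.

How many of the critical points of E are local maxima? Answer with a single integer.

E separates as a function of s plus a function of t, so ∇E=0 decouples.
∂E/∂s = -6(s - 3)(s - 2) = 0 at s ∈ {2, 3}; ∂E/∂t = 36t(t + 1)(t + 3) = 0 at t ∈ {-3, -1, 0}.
The Hessian is diagonal: diag(E_ss, E_tt). Second derivatives: E_ss(2)=6, E_ss(3)=-6; E_tt(-3)=216, E_tt(-1)=-72, E_tt(0)=108.
Local maxima occur where both diagonal entries negative: (3, -1). Count: 1.

1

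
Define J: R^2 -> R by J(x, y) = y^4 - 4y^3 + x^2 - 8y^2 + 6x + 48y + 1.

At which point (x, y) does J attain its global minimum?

J(x,y) separates as P(x) + Q(y) + 1, so its minimum is min P + min Q + 1.
P'(x) = 2x + 6 vanishes at x ∈ {-3}; Q'(y) = 4(y - 3)(y - 2)(y + 2) vanishes at y ∈ {-2, 2, 3}.
Local minima of P (where P''>0): P(-3)=-9. Local minima of Q: Q(-2)=-80, Q(3)=45.
So the global minimum of J is P(-3) + Q(-2) + 1 = -9 − 80 + 1 = -88, attained at (-3, -2).

(-3, -2)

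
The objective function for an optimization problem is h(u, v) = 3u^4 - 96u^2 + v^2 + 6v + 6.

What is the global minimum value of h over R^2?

h(u,v) separates as P(u) + Q(v) + 6, so its minimum is min P + min Q + 6.
P'(u) = 12u(u - 4)(u + 4) vanishes at u ∈ {-4, 0, 4}; Q'(v) = 2v + 6 vanishes at v ∈ {-3}.
Local minima of P (where P''>0): P(-4)=-768, P(4)=-768. Local minima of Q: Q(-3)=-9.
So the global minimum of h is P(-4) + Q(-3) + 6 = -768 − 9 + 6 = -771, attained at (-4, -3).

-771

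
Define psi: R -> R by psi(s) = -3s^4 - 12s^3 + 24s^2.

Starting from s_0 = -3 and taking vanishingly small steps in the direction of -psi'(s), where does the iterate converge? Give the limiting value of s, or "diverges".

psi'(s) = -12s(s - 1)(s + 4), so psi'(-3) = -144.
Gradient descent moves in the -psi' direction, i.e. s is increasing.
The nearest critical point in that direction is s = 0, where psi'' = 48 > 0 (a local minimum). The iterate converges there.

0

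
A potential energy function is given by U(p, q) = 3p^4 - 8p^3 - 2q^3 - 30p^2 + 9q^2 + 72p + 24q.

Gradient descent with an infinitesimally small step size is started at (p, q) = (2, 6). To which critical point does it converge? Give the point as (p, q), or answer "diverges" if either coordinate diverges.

U is separable, so gradient descent decouples: p follows -∂U/∂p, q follows -∂U/∂q.
∂U/∂p = 12(p - 3)(p - 1)(p + 2); at p=2 this is -48, so p increases.
∂U/∂q = -6(q - 4)(q + 1); at q=6 this is -84, so q increases.
The q-coordinate has no critical point in that direction and runs off to infinity.

diverges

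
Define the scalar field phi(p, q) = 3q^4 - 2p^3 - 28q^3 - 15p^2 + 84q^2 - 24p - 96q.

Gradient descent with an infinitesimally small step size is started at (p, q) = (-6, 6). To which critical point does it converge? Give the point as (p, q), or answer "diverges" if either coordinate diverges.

phi is separable, so gradient descent decouples: p follows -∂phi/∂p, q follows -∂phi/∂q.
∂phi/∂p = -6(p + 1)(p + 4); at p=-6 this is -60, so p increases.
∂phi/∂q = 12(q - 4)(q - 2)(q - 1); at q=6 this is 480, so q decreases.
p converges to its nearest critical value -4 (a local min of the p-part); q converges to 4. The iterate converges to (-4, 4).

(-4, 4)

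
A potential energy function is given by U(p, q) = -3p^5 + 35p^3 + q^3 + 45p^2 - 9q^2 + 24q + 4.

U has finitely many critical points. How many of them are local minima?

2

U separates as a function of p plus a function of q, so ∇U=0 decouples.
∂U/∂p = -15p(p - 3)(p + 1)(p + 2) = 0 at p ∈ {-2, -1, 0, 3}; ∂U/∂q = 3(q - 4)(q - 2) = 0 at q ∈ {2, 4}.
The Hessian is diagonal: diag(U_pp, U_qq). Second derivatives: U_pp(-2)=150, U_pp(-1)=-60, U_pp(0)=90, U_pp(3)=-900; U_qq(2)=-6, U_qq(4)=6.
Local minima occur where both diagonal entries positive: (-2, 4), (0, 4). Count: 2.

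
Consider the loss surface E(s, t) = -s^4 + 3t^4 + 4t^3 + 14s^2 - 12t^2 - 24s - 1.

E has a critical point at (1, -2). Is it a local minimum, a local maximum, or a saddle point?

local minimum

The mixed partial ∂²E/∂s∂t is 0, so the Hessian at any point is diag(E_ss, E_tt) = diag(4(-3s^2 + 7), 12(3t^2 + 2t - 2)).
At (1, -2): H = diag(16, 72).
Both eigenvalues are positive, so H is positive definite: a local minimum.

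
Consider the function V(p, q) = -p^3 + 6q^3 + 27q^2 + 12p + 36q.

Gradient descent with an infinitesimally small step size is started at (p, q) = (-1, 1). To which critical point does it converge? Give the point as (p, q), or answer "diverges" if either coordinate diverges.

V is separable, so gradient descent decouples: p follows -∂V/∂p, q follows -∂V/∂q.
∂V/∂p = -3(p - 2)(p + 2); at p=-1 this is 9, so p decreases.
∂V/∂q = 18(q + 1)(q + 2); at q=1 this is 108, so q decreases.
p converges to its nearest critical value -2 (a local min of the p-part); q converges to -1. The iterate converges to (-2, -1).

(-2, -1)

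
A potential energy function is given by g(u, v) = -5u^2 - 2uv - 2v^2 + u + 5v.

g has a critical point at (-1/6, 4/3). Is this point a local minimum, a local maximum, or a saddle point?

The Hessian of g is constant: H = [[-10, -2], [-2, -4]].
det(H) = (-10)·(-4) − (-2)² = 36.
det(H) > 0 and tr(H) = -14 < 0, so H is negative definite and the point is a local maximum.

local maximum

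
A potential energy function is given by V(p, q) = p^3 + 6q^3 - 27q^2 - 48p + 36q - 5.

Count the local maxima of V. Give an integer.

1

V separates as a function of p plus a function of q, so ∇V=0 decouples.
∂V/∂p = 3(p - 4)(p + 4) = 0 at p ∈ {-4, 4}; ∂V/∂q = 18(q - 2)(q - 1) = 0 at q ∈ {1, 2}.
The Hessian is diagonal: diag(V_pp, V_qq). Second derivatives: V_pp(-4)=-24, V_pp(4)=24; V_qq(1)=-18, V_qq(2)=18.
Local maxima occur where both diagonal entries negative: (-4, 1). Count: 1.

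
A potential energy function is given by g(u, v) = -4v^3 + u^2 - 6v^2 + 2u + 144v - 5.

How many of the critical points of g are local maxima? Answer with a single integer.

0

g separates as a function of u plus a function of v, so ∇g=0 decouples.
∂g/∂u = 2(u + 1) = 0 at u ∈ {-1}; ∂g/∂v = -12(v - 3)(v + 4) = 0 at v ∈ {-4, 3}.
The Hessian is diagonal: diag(g_uu, g_vv). Second derivatives: g_uu(-1)=2; g_vv(-4)=84, g_vv(3)=-84.
Local maxima occur where both diagonal entries negative: none. Count: 0.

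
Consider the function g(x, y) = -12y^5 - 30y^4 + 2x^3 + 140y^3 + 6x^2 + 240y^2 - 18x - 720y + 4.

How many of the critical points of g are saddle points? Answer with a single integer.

g separates as a function of x plus a function of y, so ∇g=0 decouples.
∂g/∂x = 6(x - 1)(x + 3) = 0 at x ∈ {-3, 1}; ∂g/∂y = -60(y - 2)(y - 1)(y + 2)(y + 3) = 0 at y ∈ {-3, -2, 1, 2}.
The Hessian is diagonal: diag(g_xx, g_yy). Second derivatives: g_xx(-3)=-24, g_xx(1)=24; g_yy(-3)=1200, g_yy(-2)=-720, g_yy(1)=720, g_yy(2)=-1200.
Saddle points occur where the two diagonal entries have opposite signs: (-3, -3), (-3, 1), (1, -2), (1, 2). Count: 4.

4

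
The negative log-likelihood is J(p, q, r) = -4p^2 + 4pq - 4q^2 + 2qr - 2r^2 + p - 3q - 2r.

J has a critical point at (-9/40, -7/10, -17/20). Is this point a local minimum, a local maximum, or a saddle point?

The Hessian is constant: H = [[-8, 4, 0], [4, -8, 2], [0, 2, -4]].
Leading principal minors: Δ₁ = -8, Δ₂ = 48, Δ₃ = -160.
The minors alternate sign starting negative (−, +, −), so H is negative definite: a local maximum.

local maximum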